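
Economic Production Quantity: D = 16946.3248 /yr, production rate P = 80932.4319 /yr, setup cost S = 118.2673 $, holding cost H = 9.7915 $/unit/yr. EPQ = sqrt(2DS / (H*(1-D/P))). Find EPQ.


1 - D/P = 1 - 0.2094 = 0.7906
H*(1-D/P) = 7.7413
2DS = 4008392.1580
EPQ = sqrt(517795.0298) = 719.5798

719.5798 units


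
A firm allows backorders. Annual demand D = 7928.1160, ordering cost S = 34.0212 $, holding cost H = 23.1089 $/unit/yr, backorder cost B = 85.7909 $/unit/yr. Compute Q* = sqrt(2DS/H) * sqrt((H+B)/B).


sqrt(2DS/H) = 152.7866
sqrt((H+B)/B) = 1.1267
Q* = 152.7866 * 1.1267 = 172.1385

172.1385 units


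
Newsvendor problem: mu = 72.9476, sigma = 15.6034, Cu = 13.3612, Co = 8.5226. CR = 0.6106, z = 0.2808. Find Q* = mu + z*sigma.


CR = Cu/(Cu+Co) = 13.3612/(13.3612+8.5226) = 0.6106
z = 0.2808
Q* = 72.9476 + 0.2808 * 15.6034 = 77.3290

77.3290 units


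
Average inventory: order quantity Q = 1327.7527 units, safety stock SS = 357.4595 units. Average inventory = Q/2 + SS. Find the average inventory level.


Q/2 = 663.8764
Avg = 663.8764 + 357.4595 = 1021.3358

1021.3358 units


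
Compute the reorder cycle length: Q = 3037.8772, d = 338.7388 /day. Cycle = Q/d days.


Cycle = 3037.8772 / 338.7388 = 8.9682

8.9682 days


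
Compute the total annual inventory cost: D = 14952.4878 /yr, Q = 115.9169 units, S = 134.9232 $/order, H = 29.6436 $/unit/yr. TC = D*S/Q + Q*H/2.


Ordering cost = D*S/Q = 17404.1706
Holding cost = Q*H/2 = 1718.0971
TC = 17404.1706 + 1718.0971 = 19122.2677

19122.2677 $/yr


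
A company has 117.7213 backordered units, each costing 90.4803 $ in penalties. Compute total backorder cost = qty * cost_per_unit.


Total = 117.7213 * 90.4803 = 10651.4585

10651.4585 $


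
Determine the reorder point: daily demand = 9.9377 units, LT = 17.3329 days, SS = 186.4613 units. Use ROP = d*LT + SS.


d*LT = 9.9377 * 17.3329 = 172.2492
ROP = 172.2492 + 186.4613 = 358.7105

358.7105 units


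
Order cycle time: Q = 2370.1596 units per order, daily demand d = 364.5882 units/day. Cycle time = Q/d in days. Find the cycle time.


Cycle = 2370.1596 / 364.5882 = 6.5009

6.5009 days


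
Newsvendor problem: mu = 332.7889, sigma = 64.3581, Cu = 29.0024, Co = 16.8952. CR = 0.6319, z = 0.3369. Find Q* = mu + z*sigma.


CR = Cu/(Cu+Co) = 29.0024/(29.0024+16.8952) = 0.6319
z = 0.3369
Q* = 332.7889 + 0.3369 * 64.3581 = 354.4711

354.4711 units


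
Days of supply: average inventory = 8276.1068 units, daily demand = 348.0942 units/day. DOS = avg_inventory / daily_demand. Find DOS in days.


DOS = 8276.1068 / 348.0942 = 23.7755

23.7755 days


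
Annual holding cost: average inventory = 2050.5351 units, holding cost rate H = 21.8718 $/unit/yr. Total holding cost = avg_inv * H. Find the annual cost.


Cost = 2050.5351 * 21.8718 = 44848.8936

44848.8936 $/yr


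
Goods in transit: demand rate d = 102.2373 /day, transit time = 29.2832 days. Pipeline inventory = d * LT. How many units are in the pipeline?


Pipeline = 102.2373 * 29.2832 = 2993.8353

2993.8353 units


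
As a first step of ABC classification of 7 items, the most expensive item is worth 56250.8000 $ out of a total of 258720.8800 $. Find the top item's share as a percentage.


Top item = 56250.8000
Total = 258720.8800
Percentage = 56250.8000 / 258720.8800 * 100 = 21.7419

21.7419%


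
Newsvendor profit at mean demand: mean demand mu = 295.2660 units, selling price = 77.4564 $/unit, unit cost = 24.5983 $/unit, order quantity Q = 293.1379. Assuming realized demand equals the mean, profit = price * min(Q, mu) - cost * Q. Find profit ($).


Sales at mu = min(293.1379, 295.2660) = 293.1379
Revenue = 77.4564 * 293.1379 = 22705.4064
Total cost = 24.5983 * 293.1379 = 7210.6940
Profit = 22705.4064 - 7210.6940 = 15494.7124

15494.7124 $


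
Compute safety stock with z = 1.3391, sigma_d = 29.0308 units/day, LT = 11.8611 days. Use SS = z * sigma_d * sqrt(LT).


sqrt(LT) = sqrt(11.8611) = 3.4440
SS = 1.3391 * 29.0308 * 3.4440 = 133.8858

133.8858 units


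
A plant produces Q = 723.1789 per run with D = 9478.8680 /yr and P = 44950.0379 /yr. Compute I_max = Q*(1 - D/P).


D/P = 0.2109
1 - D/P = 0.7891
I_max = 723.1789 * 0.7891 = 570.6781

570.6781 units


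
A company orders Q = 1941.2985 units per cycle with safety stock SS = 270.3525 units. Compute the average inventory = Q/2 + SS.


Q/2 = 970.6493
Avg = 970.6493 + 270.3525 = 1241.0018

1241.0018 units


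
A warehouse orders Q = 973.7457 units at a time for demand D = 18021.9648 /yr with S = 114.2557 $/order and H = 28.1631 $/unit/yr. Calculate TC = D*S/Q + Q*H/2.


Ordering cost = D*S/Q = 2114.6303
Holding cost = Q*H/2 = 13711.8488
TC = 2114.6303 + 13711.8488 = 15826.4791

15826.4791 $/yr


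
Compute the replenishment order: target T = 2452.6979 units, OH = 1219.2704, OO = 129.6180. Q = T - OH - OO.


Inventory position = OH + OO = 1219.2704 + 129.6180 = 1348.8884
Q = 2452.6979 - 1348.8884 = 1103.8095

1103.8095 units


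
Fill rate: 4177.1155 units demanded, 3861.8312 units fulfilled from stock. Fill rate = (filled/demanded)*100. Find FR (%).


FR = 3861.8312 / 4177.1155 * 100 = 92.4521

92.4521%


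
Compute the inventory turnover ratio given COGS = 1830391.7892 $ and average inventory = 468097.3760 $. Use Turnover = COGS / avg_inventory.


Turnover = 1830391.7892 / 468097.3760 = 3.9103

3.9103


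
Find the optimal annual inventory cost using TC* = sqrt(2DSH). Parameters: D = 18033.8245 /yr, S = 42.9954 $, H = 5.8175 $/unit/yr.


2*D*S*H = 9021447.3782
TC* = sqrt(9021447.3782) = 3003.5724

3003.5724 $/yr


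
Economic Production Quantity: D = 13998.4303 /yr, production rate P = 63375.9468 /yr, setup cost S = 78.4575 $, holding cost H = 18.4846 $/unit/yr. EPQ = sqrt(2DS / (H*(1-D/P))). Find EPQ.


1 - D/P = 1 - 0.2209 = 0.7791
H*(1-D/P) = 14.4017
2DS = 2196563.6905
EPQ = sqrt(152520.7601) = 390.5391

390.5391 units


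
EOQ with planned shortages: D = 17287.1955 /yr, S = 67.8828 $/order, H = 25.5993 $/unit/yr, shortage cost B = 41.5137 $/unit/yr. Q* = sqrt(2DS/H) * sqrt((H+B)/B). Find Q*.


sqrt(2DS/H) = 302.7911
sqrt((H+B)/B) = 1.2715
Q* = 302.7911 * 1.2715 = 384.9911

384.9911 units


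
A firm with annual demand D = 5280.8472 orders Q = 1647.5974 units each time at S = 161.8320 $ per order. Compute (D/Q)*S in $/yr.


Number of orders = D/Q = 3.2052
Cost = 3.2052 * 161.8320 = 518.7008

518.7008 $/yr


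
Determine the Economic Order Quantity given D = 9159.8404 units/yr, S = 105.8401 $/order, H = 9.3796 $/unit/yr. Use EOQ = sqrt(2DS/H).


2*D*S = 2 * 9159.8404 * 105.8401 = 1938956.8478
2*D*S/H = 206720.6328
EOQ = sqrt(206720.6328) = 454.6654

454.6654 units


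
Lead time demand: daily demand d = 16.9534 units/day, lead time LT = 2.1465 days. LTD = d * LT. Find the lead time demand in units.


LTD = 16.9534 * 2.1465 = 36.3905

36.3905 units


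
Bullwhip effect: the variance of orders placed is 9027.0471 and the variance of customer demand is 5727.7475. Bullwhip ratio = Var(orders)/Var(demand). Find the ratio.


BW = 9027.0471 / 5727.7475 = 1.5760

1.5760


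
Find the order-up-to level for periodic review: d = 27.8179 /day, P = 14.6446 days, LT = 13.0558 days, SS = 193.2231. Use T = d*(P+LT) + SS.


P + LT = 27.7004
d*(P+LT) = 27.8179 * 27.7004 = 770.5670
T = 770.5670 + 193.2231 = 963.7901

963.7901 units


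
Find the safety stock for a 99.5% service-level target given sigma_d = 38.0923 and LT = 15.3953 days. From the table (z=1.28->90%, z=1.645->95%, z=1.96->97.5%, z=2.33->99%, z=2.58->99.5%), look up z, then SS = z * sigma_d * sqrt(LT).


From the table, SL = 99.5% corresponds to z = 2.58
sqrt(LT) = sqrt(15.3953) = 3.9237
SS = 2.58 * 38.0923 * 3.9237 = 385.6124

385.6124 units


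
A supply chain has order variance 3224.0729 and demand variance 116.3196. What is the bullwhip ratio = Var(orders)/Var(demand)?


BW = 3224.0729 / 116.3196 = 27.7174

27.7174


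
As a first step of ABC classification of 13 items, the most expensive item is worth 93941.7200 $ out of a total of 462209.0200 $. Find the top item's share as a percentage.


Top item = 93941.7200
Total = 462209.0200
Percentage = 93941.7200 / 462209.0200 * 100 = 20.3245

20.3245%


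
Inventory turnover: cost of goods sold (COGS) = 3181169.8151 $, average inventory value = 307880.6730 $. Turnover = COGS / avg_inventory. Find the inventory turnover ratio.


Turnover = 3181169.8151 / 307880.6730 = 10.3325

10.3325


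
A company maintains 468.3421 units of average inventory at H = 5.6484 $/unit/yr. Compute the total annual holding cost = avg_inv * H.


Cost = 468.3421 * 5.6484 = 2645.3835

2645.3835 $/yr


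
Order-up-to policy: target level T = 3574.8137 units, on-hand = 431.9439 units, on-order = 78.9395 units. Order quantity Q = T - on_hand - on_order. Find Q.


Inventory position = OH + OO = 431.9439 + 78.9395 = 510.8834
Q = 3574.8137 - 510.8834 = 3063.9303

3063.9303 units


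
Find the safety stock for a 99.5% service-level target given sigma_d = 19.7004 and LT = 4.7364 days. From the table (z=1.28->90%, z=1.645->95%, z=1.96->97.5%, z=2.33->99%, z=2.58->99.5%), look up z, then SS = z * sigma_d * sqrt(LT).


From the table, SL = 99.5% corresponds to z = 2.58
sqrt(LT) = sqrt(4.7364) = 2.1763
SS = 2.58 * 19.7004 * 2.1763 = 110.6163

110.6163 units


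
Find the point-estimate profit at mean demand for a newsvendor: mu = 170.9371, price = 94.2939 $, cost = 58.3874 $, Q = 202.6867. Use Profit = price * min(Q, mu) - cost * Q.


Sales at mu = min(202.6867, 170.9371) = 170.9371
Revenue = 94.2939 * 170.9371 = 16118.3258
Total cost = 58.3874 * 202.6867 = 11834.3494
Profit = 16118.3258 - 11834.3494 = 4283.9764

4283.9764 $


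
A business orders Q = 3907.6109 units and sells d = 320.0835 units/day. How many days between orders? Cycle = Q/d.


Cycle = 3907.6109 / 320.0835 = 12.2081

12.2081 days


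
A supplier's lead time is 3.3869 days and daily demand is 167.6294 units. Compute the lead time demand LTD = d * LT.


LTD = 167.6294 * 3.3869 = 567.7440

567.7440 units


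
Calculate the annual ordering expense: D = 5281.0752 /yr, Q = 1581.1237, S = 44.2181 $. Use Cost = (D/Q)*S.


Number of orders = D/Q = 3.3401
Cost = 3.3401 * 44.2181 = 147.6919

147.6919 $/yr


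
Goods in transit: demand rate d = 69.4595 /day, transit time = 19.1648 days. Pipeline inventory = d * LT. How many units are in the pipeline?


Pipeline = 69.4595 * 19.1648 = 1331.1774

1331.1774 units


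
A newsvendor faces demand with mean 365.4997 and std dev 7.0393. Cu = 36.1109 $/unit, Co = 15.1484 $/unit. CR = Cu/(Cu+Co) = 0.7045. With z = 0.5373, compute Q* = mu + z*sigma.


CR = Cu/(Cu+Co) = 36.1109/(36.1109+15.1484) = 0.7045
z = 0.5373
Q* = 365.4997 + 0.5373 * 7.0393 = 369.2819

369.2819 units


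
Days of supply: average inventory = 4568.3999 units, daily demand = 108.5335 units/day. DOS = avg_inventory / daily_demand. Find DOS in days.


DOS = 4568.3999 / 108.5335 = 42.0921

42.0921 days


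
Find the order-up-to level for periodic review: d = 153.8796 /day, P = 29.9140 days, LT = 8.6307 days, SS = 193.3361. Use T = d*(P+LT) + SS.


P + LT = 38.5447
d*(P+LT) = 153.8796 * 38.5447 = 5931.2430
T = 5931.2430 + 193.3361 = 6124.5791

6124.5791 units


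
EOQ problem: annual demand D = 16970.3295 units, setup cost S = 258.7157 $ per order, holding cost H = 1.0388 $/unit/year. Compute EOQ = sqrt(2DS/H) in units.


2*D*S = 2 * 16970.3295 * 258.7157 = 8780981.3516
2*D*S/H = 8453004.7667
EOQ = sqrt(8453004.7667) = 2907.4052

2907.4052 units


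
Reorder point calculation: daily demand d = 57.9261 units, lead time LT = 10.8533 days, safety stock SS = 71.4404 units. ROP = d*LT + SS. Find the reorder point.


d*LT = 57.9261 * 10.8533 = 628.6893
ROP = 628.6893 + 71.4404 = 700.1297

700.1297 units


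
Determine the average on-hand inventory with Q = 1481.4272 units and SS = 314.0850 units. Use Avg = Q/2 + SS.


Q/2 = 740.7136
Avg = 740.7136 + 314.0850 = 1054.7986

1054.7986 units


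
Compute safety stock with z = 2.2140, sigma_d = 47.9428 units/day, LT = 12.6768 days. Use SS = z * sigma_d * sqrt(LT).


sqrt(LT) = sqrt(12.6768) = 3.5604
SS = 2.2140 * 47.9428 * 3.5604 = 377.9252

377.9252 units


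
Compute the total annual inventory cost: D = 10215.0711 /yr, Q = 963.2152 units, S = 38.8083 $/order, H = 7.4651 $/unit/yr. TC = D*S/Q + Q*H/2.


Ordering cost = D*S/Q = 411.5690
Holding cost = Q*H/2 = 3595.2489
TC = 411.5690 + 3595.2489 = 4006.8179

4006.8179 $/yr


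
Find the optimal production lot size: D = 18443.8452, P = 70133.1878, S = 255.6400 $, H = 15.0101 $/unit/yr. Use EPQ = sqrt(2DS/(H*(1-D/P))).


1 - D/P = 1 - 0.2630 = 0.7370
H*(1-D/P) = 11.0627
2DS = 9429969.1739
EPQ = sqrt(852411.4177) = 923.2613

923.2613 units


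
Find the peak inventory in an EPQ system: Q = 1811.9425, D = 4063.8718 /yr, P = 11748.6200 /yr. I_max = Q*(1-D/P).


D/P = 0.3459
1 - D/P = 0.6541
I_max = 1811.9425 * 0.6541 = 1185.1879

1185.1879 units


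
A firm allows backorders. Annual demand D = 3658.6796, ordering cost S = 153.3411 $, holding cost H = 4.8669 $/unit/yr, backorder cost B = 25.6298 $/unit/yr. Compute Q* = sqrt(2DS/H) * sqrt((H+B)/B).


sqrt(2DS/H) = 480.1537
sqrt((H+B)/B) = 1.0908
Q* = 480.1537 * 1.0908 = 523.7621

523.7621 units


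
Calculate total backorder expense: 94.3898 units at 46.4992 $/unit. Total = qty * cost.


Total = 94.3898 * 46.4992 = 4389.0502

4389.0502 $


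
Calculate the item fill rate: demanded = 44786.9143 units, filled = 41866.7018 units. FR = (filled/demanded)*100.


FR = 41866.7018 / 44786.9143 * 100 = 93.4798

93.4798%


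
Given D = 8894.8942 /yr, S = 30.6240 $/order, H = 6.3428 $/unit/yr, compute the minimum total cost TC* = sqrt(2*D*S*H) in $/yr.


2*D*S*H = 3455522.4275
TC* = sqrt(3455522.4275) = 1858.9036

1858.9036 $/yr


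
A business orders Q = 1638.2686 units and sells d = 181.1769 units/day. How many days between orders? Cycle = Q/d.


Cycle = 1638.2686 / 181.1769 = 9.0424

9.0424 days


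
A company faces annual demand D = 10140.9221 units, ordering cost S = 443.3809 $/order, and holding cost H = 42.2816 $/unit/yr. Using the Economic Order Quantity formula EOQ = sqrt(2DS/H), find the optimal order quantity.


2*D*S = 2 * 10140.9221 * 443.3809 = 8992582.3351
2*D*S/H = 212683.1136
EOQ = sqrt(212683.1136) = 461.1758

461.1758 units


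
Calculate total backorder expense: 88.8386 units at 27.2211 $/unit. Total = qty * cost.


Total = 88.8386 * 27.2211 = 2418.2844

2418.2844 $


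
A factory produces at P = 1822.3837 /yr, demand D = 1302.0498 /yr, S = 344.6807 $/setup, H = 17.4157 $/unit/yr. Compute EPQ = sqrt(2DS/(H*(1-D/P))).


1 - D/P = 1 - 0.7145 = 0.2855
H*(1-D/P) = 4.9726
2DS = 897582.8730
EPQ = sqrt(180505.8673) = 424.8598

424.8598 units


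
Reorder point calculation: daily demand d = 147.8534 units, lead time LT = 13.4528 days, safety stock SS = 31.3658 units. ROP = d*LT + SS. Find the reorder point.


d*LT = 147.8534 * 13.4528 = 1989.0422
ROP = 1989.0422 + 31.3658 = 2020.4080

2020.4080 units


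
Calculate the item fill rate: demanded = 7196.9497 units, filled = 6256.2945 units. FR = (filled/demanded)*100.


FR = 6256.2945 / 7196.9497 * 100 = 86.9298

86.9298%


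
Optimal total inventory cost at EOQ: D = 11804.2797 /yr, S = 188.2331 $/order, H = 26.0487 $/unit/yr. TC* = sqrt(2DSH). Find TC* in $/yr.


2*D*S*H = 115758138.9124
TC* = sqrt(115758138.9124) = 10759.0956

10759.0956 $/yr


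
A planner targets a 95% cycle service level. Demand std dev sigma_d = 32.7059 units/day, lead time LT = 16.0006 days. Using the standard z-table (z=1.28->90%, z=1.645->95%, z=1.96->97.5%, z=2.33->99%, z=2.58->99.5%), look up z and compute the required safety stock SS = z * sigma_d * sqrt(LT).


From the table, SL = 95% corresponds to z = 1.645
sqrt(LT) = sqrt(16.0006) = 4.0001
SS = 1.645 * 32.7059 * 4.0001 = 215.2089

215.2089 units


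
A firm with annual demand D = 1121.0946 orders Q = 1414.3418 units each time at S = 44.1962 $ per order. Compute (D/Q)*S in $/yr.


Number of orders = D/Q = 0.7927
Cost = 0.7927 * 44.1962 = 35.0326

35.0326 $/yr


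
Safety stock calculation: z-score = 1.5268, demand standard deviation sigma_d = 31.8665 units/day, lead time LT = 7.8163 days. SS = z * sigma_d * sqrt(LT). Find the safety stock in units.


sqrt(LT) = sqrt(7.8163) = 2.7958
SS = 1.5268 * 31.8665 * 2.7958 = 136.0245

136.0245 units


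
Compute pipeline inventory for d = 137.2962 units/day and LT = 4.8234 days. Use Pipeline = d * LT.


Pipeline = 137.2962 * 4.8234 = 662.2345

662.2345 units


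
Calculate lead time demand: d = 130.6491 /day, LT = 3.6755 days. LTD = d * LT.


LTD = 130.6491 * 3.6755 = 480.2008

480.2008 units


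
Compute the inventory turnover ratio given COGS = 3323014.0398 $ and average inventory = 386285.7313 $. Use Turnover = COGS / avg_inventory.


Turnover = 3323014.0398 / 386285.7313 = 8.6025

8.6025


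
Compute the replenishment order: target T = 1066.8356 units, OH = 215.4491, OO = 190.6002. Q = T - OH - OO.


Inventory position = OH + OO = 215.4491 + 190.6002 = 406.0493
Q = 1066.8356 - 406.0493 = 660.7863

660.7863 units


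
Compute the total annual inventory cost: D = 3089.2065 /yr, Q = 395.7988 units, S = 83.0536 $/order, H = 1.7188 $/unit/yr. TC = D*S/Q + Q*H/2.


Ordering cost = D*S/Q = 648.2327
Holding cost = Q*H/2 = 340.1495
TC = 648.2327 + 340.1495 = 988.3822

988.3822 $/yr


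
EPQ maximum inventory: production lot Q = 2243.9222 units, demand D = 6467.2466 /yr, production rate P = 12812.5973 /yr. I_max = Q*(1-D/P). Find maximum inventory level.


D/P = 0.5048
1 - D/P = 0.4952
I_max = 2243.9222 * 0.4952 = 1111.2870

1111.2870 units


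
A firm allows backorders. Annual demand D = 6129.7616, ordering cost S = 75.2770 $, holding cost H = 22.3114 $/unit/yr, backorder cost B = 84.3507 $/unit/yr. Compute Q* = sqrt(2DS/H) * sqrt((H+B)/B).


sqrt(2DS/H) = 203.3783
sqrt((H+B)/B) = 1.1245
Q* = 203.3783 * 1.1245 = 228.6995

228.6995 units


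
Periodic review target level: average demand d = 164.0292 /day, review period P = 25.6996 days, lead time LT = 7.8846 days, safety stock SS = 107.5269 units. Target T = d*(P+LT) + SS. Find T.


P + LT = 33.5842
d*(P+LT) = 164.0292 * 33.5842 = 5508.7895
T = 5508.7895 + 107.5269 = 5616.3164

5616.3164 units


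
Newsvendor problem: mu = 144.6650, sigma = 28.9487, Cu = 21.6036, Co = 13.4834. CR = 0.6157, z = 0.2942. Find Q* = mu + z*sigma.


CR = Cu/(Cu+Co) = 21.6036/(21.6036+13.4834) = 0.6157
z = 0.2942
Q* = 144.6650 + 0.2942 * 28.9487 = 153.1817

153.1817 units


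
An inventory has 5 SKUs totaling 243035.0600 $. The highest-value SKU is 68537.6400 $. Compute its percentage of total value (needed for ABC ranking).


Top item = 68537.6400
Total = 243035.0600
Percentage = 68537.6400 / 243035.0600 * 100 = 28.2007

28.2007%


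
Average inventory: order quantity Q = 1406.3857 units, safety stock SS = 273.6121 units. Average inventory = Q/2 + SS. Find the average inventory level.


Q/2 = 703.1929
Avg = 703.1929 + 273.6121 = 976.8049

976.8049 units


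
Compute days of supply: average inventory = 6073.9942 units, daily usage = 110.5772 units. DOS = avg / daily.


DOS = 6073.9942 / 110.5772 = 54.9299

54.9299 days


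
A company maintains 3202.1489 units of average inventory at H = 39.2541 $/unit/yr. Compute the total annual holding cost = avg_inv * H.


Cost = 3202.1489 * 39.2541 = 125697.4731

125697.4731 $/yr


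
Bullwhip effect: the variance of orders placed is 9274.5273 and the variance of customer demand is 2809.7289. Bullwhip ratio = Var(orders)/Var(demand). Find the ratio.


BW = 9274.5273 / 2809.7289 = 3.3009

3.3009


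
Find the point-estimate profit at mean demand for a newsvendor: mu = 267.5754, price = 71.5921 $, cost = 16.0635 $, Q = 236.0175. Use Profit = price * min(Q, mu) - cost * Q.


Sales at mu = min(236.0175, 267.5754) = 236.0175
Revenue = 71.5921 * 236.0175 = 16896.9885
Total cost = 16.0635 * 236.0175 = 3791.2671
Profit = 16896.9885 - 3791.2671 = 13105.7214

13105.7214 $


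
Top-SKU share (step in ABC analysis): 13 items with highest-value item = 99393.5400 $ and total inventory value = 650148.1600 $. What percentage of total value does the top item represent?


Top item = 99393.5400
Total = 650148.1600
Percentage = 99393.5400 / 650148.1600 * 100 = 15.2878

15.2878%


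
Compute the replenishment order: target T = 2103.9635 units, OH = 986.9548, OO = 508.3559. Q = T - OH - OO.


Inventory position = OH + OO = 986.9548 + 508.3559 = 1495.3107
Q = 2103.9635 - 1495.3107 = 608.6528

608.6528 units


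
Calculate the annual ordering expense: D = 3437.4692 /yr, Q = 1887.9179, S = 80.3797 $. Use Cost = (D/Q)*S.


Number of orders = D/Q = 1.8208
Cost = 1.8208 * 80.3797 = 146.3532

146.3532 $/yr


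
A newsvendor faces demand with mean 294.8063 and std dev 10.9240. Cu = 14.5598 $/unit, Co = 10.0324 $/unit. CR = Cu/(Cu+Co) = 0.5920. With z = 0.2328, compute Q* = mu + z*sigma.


CR = Cu/(Cu+Co) = 14.5598/(14.5598+10.0324) = 0.5920
z = 0.2328
Q* = 294.8063 + 0.2328 * 10.9240 = 297.3494

297.3494 units


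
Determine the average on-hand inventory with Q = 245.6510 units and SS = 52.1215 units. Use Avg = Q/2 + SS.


Q/2 = 122.8255
Avg = 122.8255 + 52.1215 = 174.9470

174.9470 units


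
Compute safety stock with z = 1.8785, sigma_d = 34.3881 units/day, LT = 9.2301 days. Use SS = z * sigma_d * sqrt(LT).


sqrt(LT) = sqrt(9.2301) = 3.0381
SS = 1.8785 * 34.3881 * 3.0381 = 196.2558

196.2558 units


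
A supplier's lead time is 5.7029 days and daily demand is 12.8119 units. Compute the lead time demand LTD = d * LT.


LTD = 12.8119 * 5.7029 = 73.0650

73.0650 units


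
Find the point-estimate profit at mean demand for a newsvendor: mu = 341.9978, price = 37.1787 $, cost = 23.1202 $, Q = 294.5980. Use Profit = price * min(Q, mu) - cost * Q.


Sales at mu = min(294.5980, 341.9978) = 294.5980
Revenue = 37.1787 * 294.5980 = 10952.7707
Total cost = 23.1202 * 294.5980 = 6811.1647
Profit = 10952.7707 - 6811.1647 = 4141.6060

4141.6060 $


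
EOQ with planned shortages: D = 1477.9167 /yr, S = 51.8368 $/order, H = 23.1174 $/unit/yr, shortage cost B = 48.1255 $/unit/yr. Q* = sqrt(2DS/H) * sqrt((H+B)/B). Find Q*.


sqrt(2DS/H) = 81.4122
sqrt((H+B)/B) = 1.2167
Q* = 81.4122 * 1.2167 = 99.0542

99.0542 units


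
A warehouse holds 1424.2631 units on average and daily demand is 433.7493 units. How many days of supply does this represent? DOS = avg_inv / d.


DOS = 1424.2631 / 433.7493 = 3.2836

3.2836 days


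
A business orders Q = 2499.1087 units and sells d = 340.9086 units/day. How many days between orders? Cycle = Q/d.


Cycle = 2499.1087 / 340.9086 = 7.3307

7.3307 days


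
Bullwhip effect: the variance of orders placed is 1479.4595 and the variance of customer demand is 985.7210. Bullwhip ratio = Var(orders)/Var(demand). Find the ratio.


BW = 1479.4595 / 985.7210 = 1.5009

1.5009


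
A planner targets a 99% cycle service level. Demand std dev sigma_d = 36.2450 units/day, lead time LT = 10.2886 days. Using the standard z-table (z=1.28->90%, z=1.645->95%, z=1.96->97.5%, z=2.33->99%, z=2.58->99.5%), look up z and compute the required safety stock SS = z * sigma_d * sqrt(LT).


From the table, SL = 99% corresponds to z = 2.33
sqrt(LT) = sqrt(10.2886) = 3.2076
SS = 2.33 * 36.2450 * 3.2076 = 270.8833

270.8833 units


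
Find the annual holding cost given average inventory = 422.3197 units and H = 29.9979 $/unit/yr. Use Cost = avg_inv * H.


Cost = 422.3197 * 29.9979 = 12668.7041

12668.7041 $/yr


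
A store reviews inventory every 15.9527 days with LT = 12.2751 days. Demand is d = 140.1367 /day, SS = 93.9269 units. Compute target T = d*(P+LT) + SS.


P + LT = 28.2278
d*(P+LT) = 140.1367 * 28.2278 = 3955.7507
T = 3955.7507 + 93.9269 = 4049.6776

4049.6776 units


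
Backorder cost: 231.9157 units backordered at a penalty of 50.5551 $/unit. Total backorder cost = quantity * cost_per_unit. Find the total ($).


Total = 231.9157 * 50.5551 = 11724.5214

11724.5214 $


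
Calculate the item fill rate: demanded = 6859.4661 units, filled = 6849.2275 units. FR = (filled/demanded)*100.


FR = 6849.2275 / 6859.4661 * 100 = 99.8507

99.8507%


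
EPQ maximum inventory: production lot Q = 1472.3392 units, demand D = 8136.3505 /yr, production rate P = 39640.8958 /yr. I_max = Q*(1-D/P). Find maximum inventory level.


D/P = 0.2053
1 - D/P = 0.7947
I_max = 1472.3392 * 0.7947 = 1170.1395

1170.1395 units


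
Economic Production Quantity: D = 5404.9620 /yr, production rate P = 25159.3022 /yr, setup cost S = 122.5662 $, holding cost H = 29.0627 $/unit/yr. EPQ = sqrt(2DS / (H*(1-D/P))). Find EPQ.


1 - D/P = 1 - 0.2148 = 0.7852
H*(1-D/P) = 22.8192
2DS = 1324931.3070
EPQ = sqrt(58062.1972) = 240.9610

240.9610 units


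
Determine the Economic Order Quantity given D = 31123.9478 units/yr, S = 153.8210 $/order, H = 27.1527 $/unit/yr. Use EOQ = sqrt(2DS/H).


2*D*S = 2 * 31123.9478 * 153.8210 = 9575033.5491
2*D*S/H = 352636.5168
EOQ = sqrt(352636.5168) = 593.8321

593.8321 units


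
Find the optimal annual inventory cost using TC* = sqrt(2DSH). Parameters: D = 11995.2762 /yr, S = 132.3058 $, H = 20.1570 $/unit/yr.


2*D*S*H = 63980116.5632
TC* = sqrt(63980116.5632) = 7998.7572

7998.7572 $/yr


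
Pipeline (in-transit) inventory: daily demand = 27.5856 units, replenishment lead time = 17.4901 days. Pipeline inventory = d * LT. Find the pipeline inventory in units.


Pipeline = 27.5856 * 17.4901 = 482.4749

482.4749 units


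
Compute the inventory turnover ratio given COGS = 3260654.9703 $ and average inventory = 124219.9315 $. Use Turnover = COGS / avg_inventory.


Turnover = 3260654.9703 / 124219.9315 = 26.2490

26.2490


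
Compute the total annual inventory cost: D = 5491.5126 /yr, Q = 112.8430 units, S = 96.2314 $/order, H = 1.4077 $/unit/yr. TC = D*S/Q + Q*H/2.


Ordering cost = D*S/Q = 4683.1079
Holding cost = Q*H/2 = 79.4245
TC = 4683.1079 + 79.4245 = 4762.5325

4762.5325 $/yr


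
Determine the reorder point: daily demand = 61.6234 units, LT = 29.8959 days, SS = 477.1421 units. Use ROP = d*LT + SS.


d*LT = 61.6234 * 29.8959 = 1842.2870
ROP = 1842.2870 + 477.1421 = 2319.4291

2319.4291 units


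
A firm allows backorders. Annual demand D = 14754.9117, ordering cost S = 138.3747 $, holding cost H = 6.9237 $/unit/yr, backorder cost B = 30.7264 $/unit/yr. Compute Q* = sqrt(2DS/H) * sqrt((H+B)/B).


sqrt(2DS/H) = 767.9670
sqrt((H+B)/B) = 1.1069
Q* = 767.9670 * 1.1069 = 850.0995

850.0995 units


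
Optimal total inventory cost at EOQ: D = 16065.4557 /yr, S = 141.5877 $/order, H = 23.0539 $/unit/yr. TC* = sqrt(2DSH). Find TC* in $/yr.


2*D*S*H = 104880071.9381
TC* = sqrt(104880071.9381) = 10241.0972

10241.0972 $/yr


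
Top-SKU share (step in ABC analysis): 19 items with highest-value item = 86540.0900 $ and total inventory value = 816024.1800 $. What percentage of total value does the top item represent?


Top item = 86540.0900
Total = 816024.1800
Percentage = 86540.0900 / 816024.1800 * 100 = 10.6051

10.6051%


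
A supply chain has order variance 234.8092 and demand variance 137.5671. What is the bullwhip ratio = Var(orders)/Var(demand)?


BW = 234.8092 / 137.5671 = 1.7069

1.7069


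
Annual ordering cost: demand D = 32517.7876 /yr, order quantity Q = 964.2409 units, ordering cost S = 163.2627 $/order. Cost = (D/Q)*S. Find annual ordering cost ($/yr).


Number of orders = D/Q = 33.7237
Cost = 33.7237 * 163.2627 = 5505.8252

5505.8252 $/yr


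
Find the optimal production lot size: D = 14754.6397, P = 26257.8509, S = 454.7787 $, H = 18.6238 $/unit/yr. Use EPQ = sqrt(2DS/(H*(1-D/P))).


1 - D/P = 1 - 0.5619 = 0.4381
H*(1-D/P) = 8.1588
2DS = 13420191.7235
EPQ = sqrt(1644865.9314) = 1282.5233

1282.5233 units


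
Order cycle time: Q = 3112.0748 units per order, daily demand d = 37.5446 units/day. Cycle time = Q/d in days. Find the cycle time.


Cycle = 3112.0748 / 37.5446 = 82.8901

82.8901 days


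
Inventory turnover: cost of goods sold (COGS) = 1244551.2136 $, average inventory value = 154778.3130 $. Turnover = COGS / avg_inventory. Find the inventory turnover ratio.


Turnover = 1244551.2136 / 154778.3130 = 8.0409

8.0409


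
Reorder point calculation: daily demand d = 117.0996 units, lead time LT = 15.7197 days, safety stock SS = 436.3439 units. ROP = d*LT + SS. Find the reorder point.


d*LT = 117.0996 * 15.7197 = 1840.7706
ROP = 1840.7706 + 436.3439 = 2277.1145

2277.1145 units


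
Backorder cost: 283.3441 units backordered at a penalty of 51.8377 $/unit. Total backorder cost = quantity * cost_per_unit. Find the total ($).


Total = 283.3441 * 51.8377 = 14687.9065

14687.9065 $


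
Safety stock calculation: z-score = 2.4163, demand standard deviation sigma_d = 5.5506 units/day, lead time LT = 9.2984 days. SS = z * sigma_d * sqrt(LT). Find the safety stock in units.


sqrt(LT) = sqrt(9.2984) = 3.0493
SS = 2.4163 * 5.5506 * 3.0493 = 40.8973

40.8973 units


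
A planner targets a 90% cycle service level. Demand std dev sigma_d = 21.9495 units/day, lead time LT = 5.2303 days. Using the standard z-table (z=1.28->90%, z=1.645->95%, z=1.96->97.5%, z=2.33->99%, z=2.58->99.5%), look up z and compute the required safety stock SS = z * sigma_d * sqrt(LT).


From the table, SL = 90% corresponds to z = 1.28
sqrt(LT) = sqrt(5.2303) = 2.2870
SS = 1.28 * 21.9495 * 2.2870 = 64.2537

64.2537 units


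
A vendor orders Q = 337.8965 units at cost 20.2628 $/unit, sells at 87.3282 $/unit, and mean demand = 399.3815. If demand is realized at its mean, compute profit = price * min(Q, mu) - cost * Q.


Sales at mu = min(337.8965, 399.3815) = 337.8965
Revenue = 87.3282 * 337.8965 = 29507.8931
Total cost = 20.2628 * 337.8965 = 6846.7292
Profit = 29507.8931 - 6846.7292 = 22661.1639

22661.1639 $


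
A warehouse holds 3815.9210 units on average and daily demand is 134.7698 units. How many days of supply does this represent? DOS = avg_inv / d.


DOS = 3815.9210 / 134.7698 = 28.3144

28.3144 days


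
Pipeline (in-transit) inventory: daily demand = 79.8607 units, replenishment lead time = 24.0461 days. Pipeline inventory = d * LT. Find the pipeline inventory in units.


Pipeline = 79.8607 * 24.0461 = 1920.3384

1920.3384 units


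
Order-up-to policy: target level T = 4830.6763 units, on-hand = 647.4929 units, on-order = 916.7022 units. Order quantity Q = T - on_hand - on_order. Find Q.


Inventory position = OH + OO = 647.4929 + 916.7022 = 1564.1951
Q = 4830.6763 - 1564.1951 = 3266.4812

3266.4812 units


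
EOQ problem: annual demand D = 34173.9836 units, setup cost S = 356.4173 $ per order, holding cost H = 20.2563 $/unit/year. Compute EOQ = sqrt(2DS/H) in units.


2*D*S = 2 * 34173.9836 * 356.4173 = 24360397.9299
2*D*S/H = 1202608.4690
EOQ = sqrt(1202608.4690) = 1096.6351

1096.6351 units


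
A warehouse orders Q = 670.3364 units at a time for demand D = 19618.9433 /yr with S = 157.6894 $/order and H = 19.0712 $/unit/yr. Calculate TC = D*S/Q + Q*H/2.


Ordering cost = D*S/Q = 4615.1446
Holding cost = Q*H/2 = 6392.0598
TC = 4615.1446 + 6392.0598 = 11007.2043

11007.2043 $/yr


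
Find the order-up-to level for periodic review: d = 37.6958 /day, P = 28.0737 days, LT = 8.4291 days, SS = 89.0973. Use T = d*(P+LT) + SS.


P + LT = 36.5028
d*(P+LT) = 37.6958 * 36.5028 = 1376.0022
T = 1376.0022 + 89.0973 = 1465.0995

1465.0995 units


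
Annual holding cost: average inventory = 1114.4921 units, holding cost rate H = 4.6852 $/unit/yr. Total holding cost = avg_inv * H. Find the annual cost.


Cost = 1114.4921 * 4.6852 = 5221.6184

5221.6184 $/yr


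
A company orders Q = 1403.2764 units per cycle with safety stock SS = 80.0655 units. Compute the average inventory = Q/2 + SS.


Q/2 = 701.6382
Avg = 701.6382 + 80.0655 = 781.7037

781.7037 units


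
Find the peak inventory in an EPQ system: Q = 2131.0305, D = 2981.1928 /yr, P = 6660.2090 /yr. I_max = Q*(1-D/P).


D/P = 0.4476
1 - D/P = 0.5524
I_max = 2131.0305 * 0.5524 = 1177.1546

1177.1546 units


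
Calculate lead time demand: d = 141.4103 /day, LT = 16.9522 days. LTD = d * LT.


LTD = 141.4103 * 16.9522 = 2397.2157

2397.2157 units


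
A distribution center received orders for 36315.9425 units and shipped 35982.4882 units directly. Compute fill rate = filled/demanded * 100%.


FR = 35982.4882 / 36315.9425 * 100 = 99.0818

99.0818%


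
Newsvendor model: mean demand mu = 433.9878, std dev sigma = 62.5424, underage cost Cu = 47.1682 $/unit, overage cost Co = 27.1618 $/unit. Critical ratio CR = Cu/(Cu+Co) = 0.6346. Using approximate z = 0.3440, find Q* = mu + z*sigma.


CR = Cu/(Cu+Co) = 47.1682/(47.1682+27.1618) = 0.6346
z = 0.3440
Q* = 433.9878 + 0.3440 * 62.5424 = 455.5024

455.5024 units


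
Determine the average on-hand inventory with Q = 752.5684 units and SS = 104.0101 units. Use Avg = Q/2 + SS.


Q/2 = 376.2842
Avg = 376.2842 + 104.0101 = 480.2943

480.2943 units


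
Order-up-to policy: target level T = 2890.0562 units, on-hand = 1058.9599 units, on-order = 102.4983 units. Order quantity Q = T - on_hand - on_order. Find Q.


Inventory position = OH + OO = 1058.9599 + 102.4983 = 1161.4582
Q = 2890.0562 - 1161.4582 = 1728.5980

1728.5980 units


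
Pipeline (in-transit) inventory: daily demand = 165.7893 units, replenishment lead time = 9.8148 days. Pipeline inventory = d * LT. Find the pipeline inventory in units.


Pipeline = 165.7893 * 9.8148 = 1627.1888

1627.1888 units


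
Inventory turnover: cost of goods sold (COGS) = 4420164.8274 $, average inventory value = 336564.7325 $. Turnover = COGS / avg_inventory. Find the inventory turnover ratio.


Turnover = 4420164.8274 / 336564.7325 = 13.1332

13.1332


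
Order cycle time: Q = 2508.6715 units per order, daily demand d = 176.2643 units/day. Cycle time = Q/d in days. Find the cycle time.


Cycle = 2508.6715 / 176.2643 = 14.2324

14.2324 days


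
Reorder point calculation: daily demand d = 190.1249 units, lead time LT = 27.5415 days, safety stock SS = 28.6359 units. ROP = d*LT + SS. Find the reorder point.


d*LT = 190.1249 * 27.5415 = 5236.3249
ROP = 5236.3249 + 28.6359 = 5264.9608

5264.9608 units


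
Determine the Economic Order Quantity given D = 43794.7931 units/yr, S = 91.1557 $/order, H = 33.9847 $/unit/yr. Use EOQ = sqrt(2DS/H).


2*D*S = 2 * 43794.7931 * 91.1557 = 7984290.0428
2*D*S/H = 234937.7821
EOQ = sqrt(234937.7821) = 484.7038

484.7038 units


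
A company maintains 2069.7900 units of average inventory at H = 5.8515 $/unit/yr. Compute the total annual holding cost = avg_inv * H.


Cost = 2069.7900 * 5.8515 = 12111.3762

12111.3762 $/yr


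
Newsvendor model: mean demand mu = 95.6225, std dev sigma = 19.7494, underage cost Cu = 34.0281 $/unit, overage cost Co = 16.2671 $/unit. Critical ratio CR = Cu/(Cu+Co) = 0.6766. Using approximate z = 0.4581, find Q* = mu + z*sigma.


CR = Cu/(Cu+Co) = 34.0281/(34.0281+16.2671) = 0.6766
z = 0.4581
Q* = 95.6225 + 0.4581 * 19.7494 = 104.6697

104.6697 units


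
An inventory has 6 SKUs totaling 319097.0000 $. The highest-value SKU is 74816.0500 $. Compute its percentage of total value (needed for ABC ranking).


Top item = 74816.0500
Total = 319097.0000
Percentage = 74816.0500 / 319097.0000 * 100 = 23.4462

23.4462%


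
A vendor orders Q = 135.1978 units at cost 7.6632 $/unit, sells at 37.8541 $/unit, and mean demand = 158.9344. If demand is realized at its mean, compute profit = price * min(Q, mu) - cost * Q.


Sales at mu = min(135.1978, 158.9344) = 135.1978
Revenue = 37.8541 * 135.1978 = 5117.7910
Total cost = 7.6632 * 135.1978 = 1036.0478
Profit = 5117.7910 - 1036.0478 = 4081.7433

4081.7433 $


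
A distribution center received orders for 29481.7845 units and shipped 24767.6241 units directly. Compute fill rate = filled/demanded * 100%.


FR = 24767.6241 / 29481.7845 * 100 = 84.0099

84.0099%


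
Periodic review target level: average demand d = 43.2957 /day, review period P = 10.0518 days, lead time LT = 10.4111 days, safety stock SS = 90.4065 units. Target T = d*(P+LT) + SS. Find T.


P + LT = 20.4629
d*(P+LT) = 43.2957 * 20.4629 = 885.9556
T = 885.9556 + 90.4065 = 976.3621

976.3621 units


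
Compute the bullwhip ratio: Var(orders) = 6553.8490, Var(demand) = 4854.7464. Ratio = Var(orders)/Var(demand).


BW = 6553.8490 / 4854.7464 = 1.3500

1.3500


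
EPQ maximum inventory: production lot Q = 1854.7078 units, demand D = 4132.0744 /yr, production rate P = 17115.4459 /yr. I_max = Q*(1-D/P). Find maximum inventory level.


D/P = 0.2414
1 - D/P = 0.7586
I_max = 1854.7078 * 0.7586 = 1406.9374

1406.9374 units


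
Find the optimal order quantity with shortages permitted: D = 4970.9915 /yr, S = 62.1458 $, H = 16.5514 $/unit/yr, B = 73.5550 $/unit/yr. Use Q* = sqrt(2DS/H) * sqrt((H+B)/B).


sqrt(2DS/H) = 193.2080
sqrt((H+B)/B) = 1.1068
Q* = 193.2080 * 1.1068 = 213.8438

213.8438 units


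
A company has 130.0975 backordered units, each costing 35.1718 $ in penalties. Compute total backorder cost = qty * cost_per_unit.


Total = 130.0975 * 35.1718 = 4575.7633

4575.7633 $


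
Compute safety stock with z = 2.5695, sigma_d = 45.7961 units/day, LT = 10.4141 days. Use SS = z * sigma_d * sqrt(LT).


sqrt(LT) = sqrt(10.4141) = 3.2271
SS = 2.5695 * 45.7961 * 3.2271 = 379.7414

379.7414 units


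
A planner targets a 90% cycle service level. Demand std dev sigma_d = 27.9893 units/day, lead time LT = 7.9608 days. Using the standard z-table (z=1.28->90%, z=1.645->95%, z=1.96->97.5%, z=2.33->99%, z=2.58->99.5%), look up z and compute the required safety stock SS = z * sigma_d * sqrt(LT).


From the table, SL = 90% corresponds to z = 1.28
sqrt(LT) = sqrt(7.9608) = 2.8215
SS = 1.28 * 27.9893 * 2.8215 = 101.0835

101.0835 units


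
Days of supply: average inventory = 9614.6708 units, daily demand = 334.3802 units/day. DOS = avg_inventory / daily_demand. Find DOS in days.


DOS = 9614.6708 / 334.3802 = 28.7537

28.7537 days


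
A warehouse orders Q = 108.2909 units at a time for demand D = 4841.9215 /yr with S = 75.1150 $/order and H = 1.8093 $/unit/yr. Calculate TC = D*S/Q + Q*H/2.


Ordering cost = D*S/Q = 3358.5549
Holding cost = Q*H/2 = 97.9654
TC = 3358.5549 + 97.9654 = 3456.5203

3456.5203 $/yr


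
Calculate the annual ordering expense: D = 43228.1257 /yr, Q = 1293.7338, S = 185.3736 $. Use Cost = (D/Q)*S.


Number of orders = D/Q = 33.4135
Cost = 33.4135 * 185.3736 = 6193.9738

6193.9738 $/yr


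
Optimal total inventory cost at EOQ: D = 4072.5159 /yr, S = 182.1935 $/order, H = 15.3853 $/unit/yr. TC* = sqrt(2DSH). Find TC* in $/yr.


2*D*S*H = 22831352.1231
TC* = sqrt(22831352.1231) = 4778.2164

4778.2164 $/yr


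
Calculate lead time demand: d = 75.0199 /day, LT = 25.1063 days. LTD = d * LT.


LTD = 75.0199 * 25.1063 = 1883.4721

1883.4721 units


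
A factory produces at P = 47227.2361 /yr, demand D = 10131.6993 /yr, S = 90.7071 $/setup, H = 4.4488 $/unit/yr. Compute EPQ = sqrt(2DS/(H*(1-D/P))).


1 - D/P = 1 - 0.2145 = 0.7855
H*(1-D/P) = 3.4944
2DS = 1838034.1232
EPQ = sqrt(525994.9295) = 725.2551

725.2551 units


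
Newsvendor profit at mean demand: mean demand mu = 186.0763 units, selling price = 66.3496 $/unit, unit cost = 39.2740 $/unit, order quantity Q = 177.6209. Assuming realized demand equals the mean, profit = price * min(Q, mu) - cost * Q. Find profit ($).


Sales at mu = min(177.6209, 186.0763) = 177.6209
Revenue = 66.3496 * 177.6209 = 11785.0757
Total cost = 39.2740 * 177.6209 = 6975.8832
Profit = 11785.0757 - 6975.8832 = 4809.1924

4809.1924 $
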